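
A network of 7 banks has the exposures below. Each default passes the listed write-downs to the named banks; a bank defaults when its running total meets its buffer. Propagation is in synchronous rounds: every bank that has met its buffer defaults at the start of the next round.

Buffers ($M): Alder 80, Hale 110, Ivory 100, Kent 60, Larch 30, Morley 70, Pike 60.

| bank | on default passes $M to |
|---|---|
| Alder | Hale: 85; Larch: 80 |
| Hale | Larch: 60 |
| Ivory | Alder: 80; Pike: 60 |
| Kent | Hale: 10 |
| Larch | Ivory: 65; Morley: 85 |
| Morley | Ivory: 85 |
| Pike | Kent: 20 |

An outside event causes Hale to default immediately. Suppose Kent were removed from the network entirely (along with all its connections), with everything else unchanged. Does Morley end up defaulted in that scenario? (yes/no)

yes

With Kent removed:
Round 1 — Hale defaults (initial).
  Larch: +60 → 60 ≥ 30
Round 2 — Larch defaults.
  Ivory: +65 → 65 < 100
  Morley: +85 → 85 ≥ 70
Round 3 — Morley defaults.
  Ivory: +85 → 150 ≥ 100
Round 4 — Ivory defaults.
  Alder: +80 → 80 ≥ 80
  Pike: +60 → 60 ≥ 60
Round 5 — Alder, Pike default.
No further defaults.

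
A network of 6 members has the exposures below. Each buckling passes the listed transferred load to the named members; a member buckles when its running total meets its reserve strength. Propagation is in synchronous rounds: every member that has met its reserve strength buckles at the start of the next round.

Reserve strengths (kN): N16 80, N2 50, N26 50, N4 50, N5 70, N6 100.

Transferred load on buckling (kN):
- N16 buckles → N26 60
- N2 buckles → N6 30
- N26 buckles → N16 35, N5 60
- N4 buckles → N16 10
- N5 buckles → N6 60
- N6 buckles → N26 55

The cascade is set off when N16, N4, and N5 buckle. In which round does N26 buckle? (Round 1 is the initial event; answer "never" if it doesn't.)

2

Round 1 — N16, N4, N5 buckle (initial).
  N26: +60 → 60 ≥ 50
  N6: +60 → 60 < 100
Round 2 — N26 buckles.
No further bucklings.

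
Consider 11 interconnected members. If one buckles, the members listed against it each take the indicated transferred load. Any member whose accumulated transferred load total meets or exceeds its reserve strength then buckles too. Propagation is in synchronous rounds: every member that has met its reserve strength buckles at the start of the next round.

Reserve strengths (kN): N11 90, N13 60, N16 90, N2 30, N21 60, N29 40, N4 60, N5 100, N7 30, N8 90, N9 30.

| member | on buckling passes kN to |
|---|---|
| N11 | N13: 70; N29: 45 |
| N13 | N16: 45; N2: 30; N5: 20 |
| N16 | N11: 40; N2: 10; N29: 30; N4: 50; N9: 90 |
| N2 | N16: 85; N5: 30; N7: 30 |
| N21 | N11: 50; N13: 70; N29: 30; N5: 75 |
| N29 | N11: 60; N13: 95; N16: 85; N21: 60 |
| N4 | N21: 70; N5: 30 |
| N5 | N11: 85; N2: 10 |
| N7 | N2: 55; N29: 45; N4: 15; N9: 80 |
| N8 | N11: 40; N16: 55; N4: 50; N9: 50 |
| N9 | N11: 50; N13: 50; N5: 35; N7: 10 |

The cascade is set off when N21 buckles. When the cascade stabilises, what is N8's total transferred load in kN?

0

Round 1 — N21 buckles (initial).
  N11: +50 → 50 < 90
  N13: +70 → 70 ≥ 60
  N29: +30 → 30 < 40
  N5: +75 → 75 < 100
Round 2 — N13 buckles.
  N16: +45 → 45 < 90
  N2: +30 → 30 ≥ 30
  N5: +20 → 95 < 100
Round 3 — N2 buckles.
  N16: +85 → 130 ≥ 90
  N5: +30 → 125 ≥ 100
  N7: +30 → 30 ≥ 30
Round 4 — N16, N5, N7 buckle.
  N11: +40+85 → 175 ≥ 90
  N29: +30+45 → 105 ≥ 40
  N4: +50+15 → 65 ≥ 60
  N9: +90+80 → 170 ≥ 30
Round 5 — N11, N29, N4, N9 buckle.
No further bucklings.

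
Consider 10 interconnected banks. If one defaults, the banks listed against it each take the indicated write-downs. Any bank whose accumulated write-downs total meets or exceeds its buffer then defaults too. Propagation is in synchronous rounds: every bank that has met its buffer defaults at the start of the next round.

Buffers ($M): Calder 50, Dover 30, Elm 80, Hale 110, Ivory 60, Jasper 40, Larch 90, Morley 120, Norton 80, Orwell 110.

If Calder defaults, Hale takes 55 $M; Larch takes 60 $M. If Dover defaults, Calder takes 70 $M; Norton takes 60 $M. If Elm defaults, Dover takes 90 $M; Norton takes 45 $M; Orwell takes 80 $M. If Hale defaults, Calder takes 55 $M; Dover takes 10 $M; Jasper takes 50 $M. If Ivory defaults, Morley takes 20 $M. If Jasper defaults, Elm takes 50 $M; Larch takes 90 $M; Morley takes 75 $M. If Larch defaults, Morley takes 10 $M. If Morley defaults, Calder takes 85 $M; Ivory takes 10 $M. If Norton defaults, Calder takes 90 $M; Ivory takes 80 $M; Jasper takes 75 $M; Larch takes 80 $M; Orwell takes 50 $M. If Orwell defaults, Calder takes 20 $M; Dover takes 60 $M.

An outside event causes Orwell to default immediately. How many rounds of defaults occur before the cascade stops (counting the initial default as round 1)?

3

Round 1 — Orwell defaults (initial).
  Calder: +20 → 20 < 50
  Dover: +60 → 60 ≥ 30
Round 2 — Dover defaults.
  Calder: +70 → 90 ≥ 50
  Norton: +60 → 60 < 80
Round 3 — Calder defaults.
  Hale: +55 → 55 < 110
  Larch: +60 → 60 < 90
No further defaults.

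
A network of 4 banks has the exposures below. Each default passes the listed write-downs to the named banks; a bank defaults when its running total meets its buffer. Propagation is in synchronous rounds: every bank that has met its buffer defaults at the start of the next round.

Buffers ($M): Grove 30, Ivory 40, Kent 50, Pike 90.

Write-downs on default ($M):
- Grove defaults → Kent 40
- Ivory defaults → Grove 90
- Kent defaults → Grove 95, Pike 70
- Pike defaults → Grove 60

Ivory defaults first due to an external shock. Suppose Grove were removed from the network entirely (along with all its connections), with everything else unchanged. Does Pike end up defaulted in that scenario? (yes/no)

no

With Grove removed:
Round 1 — Ivory defaults (initial).
No further defaults.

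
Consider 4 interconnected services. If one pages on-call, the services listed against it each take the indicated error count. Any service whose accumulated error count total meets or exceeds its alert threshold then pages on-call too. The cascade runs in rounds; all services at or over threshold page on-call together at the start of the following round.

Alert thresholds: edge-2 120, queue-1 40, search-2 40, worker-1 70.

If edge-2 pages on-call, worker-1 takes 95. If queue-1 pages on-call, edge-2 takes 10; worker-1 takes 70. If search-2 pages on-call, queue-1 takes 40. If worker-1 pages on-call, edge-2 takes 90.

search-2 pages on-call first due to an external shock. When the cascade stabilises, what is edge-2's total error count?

Round 1 — search-2 pages on-call (initial).
  queue-1: +40 → 40 ≥ 40
Round 2 — queue-1 pages on-call.
  edge-2: +10 → 10 < 120
  worker-1: +70 → 70 ≥ 70
Round 3 — worker-1 pages on-call.
  edge-2: +90 → 100 < 120
No further pages.

100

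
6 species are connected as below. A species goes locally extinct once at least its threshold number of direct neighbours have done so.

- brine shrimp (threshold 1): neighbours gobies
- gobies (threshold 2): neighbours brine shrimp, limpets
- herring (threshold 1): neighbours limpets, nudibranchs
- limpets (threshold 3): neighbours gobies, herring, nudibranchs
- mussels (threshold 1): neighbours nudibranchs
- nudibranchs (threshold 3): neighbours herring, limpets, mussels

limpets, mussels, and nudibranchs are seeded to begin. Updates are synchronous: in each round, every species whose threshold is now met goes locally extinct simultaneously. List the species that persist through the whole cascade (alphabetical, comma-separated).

Round 1 — limpets, mussels, nudibranchs go locally extinct (initial).
Round 2 — checking thresholds:
  gobies: 1 of 2 neighbours < 2, below threshold.
  herring: 2 of 2 neighbours ≥ 1, goes locally extinct.
Round 3 — no new extinctions; cascade stops.

brine shrimp, gobies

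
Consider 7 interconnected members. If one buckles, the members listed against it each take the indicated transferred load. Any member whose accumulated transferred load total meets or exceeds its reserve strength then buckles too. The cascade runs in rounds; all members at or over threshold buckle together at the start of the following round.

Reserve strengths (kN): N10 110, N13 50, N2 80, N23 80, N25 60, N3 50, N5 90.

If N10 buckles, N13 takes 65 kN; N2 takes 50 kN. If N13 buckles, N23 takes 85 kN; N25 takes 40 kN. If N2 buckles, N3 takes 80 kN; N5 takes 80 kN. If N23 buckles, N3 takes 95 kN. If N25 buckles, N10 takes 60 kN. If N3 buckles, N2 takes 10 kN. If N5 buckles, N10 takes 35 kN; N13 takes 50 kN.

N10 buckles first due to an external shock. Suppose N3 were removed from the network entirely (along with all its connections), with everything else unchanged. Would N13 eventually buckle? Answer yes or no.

With N3 removed:
Round 1 — N10 buckles (initial).
  N13: +65 → 65 ≥ 50
  N2: +50 → 50 < 80
Round 2 — N13 buckles.
  N23: +85 → 85 ≥ 80
  N25: +40 → 40 < 60
Round 3 — N23 buckles.
No further bucklings.

yes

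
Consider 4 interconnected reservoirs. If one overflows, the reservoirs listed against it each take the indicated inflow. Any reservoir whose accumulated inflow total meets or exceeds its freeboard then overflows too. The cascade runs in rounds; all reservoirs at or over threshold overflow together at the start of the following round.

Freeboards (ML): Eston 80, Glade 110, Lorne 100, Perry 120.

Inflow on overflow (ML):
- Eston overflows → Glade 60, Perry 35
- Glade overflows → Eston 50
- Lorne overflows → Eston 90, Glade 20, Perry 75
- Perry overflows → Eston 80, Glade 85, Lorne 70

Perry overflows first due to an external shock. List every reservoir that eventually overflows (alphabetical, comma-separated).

Round 1 — Perry overflows (initial).
  Eston: +80 → 80 ≥ 80
  Glade: +85 → 85 < 110
  Lorne: +70 → 70 < 100
Round 2 — Eston overflows.
  Glade: +60 → 145 ≥ 110
Round 3 — Glade overflows.
No further overflows.

Eston, Glade, Perry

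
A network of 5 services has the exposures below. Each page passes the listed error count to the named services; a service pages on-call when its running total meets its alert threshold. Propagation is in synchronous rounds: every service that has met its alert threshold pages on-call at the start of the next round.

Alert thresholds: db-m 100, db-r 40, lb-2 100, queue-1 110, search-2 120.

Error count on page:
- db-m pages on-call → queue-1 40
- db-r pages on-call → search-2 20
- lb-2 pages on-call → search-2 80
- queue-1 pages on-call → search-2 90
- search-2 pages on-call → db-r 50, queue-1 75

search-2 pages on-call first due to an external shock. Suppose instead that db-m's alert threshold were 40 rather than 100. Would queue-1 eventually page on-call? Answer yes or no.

no

With db-m's alert threshold at 40:
Round 1 — search-2 pages on-call (initial).
  db-r: +50 → 50 ≥ 40
  queue-1: +75 → 75 < 110
Round 2 — db-r pages on-call.
No further pages.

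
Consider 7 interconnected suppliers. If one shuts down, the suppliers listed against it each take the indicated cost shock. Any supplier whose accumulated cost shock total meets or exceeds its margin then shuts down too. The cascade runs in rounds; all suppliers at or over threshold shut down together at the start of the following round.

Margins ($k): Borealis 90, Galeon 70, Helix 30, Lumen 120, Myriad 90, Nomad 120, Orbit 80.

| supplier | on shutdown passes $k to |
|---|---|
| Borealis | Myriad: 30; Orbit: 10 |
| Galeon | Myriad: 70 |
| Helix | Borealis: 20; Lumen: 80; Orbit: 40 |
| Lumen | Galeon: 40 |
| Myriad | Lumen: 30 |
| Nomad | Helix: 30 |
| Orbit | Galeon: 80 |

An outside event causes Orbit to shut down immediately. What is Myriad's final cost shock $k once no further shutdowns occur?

Round 1 — Orbit shuts down (initial).
  Galeon: +80 → 80 ≥ 70
Round 2 — Galeon shuts down.
  Myriad: +70 → 70 < 90
No further shutdowns.

70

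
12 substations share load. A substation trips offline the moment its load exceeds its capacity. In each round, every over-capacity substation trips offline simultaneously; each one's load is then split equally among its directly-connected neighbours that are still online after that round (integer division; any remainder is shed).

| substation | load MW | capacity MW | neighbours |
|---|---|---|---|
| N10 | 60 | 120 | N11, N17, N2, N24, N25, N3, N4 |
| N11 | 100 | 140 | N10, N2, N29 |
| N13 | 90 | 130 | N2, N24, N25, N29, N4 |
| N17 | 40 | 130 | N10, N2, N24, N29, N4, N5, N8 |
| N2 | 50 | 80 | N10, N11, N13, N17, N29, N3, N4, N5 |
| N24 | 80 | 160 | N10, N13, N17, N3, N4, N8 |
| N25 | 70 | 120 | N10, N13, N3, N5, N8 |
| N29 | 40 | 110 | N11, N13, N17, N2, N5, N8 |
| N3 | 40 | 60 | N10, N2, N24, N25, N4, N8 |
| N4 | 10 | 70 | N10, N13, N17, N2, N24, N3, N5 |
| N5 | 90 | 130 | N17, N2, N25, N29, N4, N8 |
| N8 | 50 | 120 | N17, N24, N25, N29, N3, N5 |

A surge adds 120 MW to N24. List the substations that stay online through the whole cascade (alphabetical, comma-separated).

Round 1 — N24 at 200 > 160. N24 trips offline.
  N24 sheds 200 MW to N10, N13, N17, N3, N4, N8: 33 each (2 lost).
    N10: 60+33 = 93 ≤ 120
    N13: 90+33 = 123 ≤ 130
    N17: 40+33 = 73 ≤ 130
    N3: 40+33 = 73 > 60
    N4: 10+33 = 43 ≤ 70
    N8: 50+33 = 83 ≤ 120
Round 2 — N3 trips offline.
  N3 sheds 73 MW to N10, N2, N25, N4, N8: 14 each (3 lost).
    N10: 93+14 = 107 ≤ 120
    N2: 50+14 = 64 ≤ 80
    N25: 70+14 = 84 ≤ 120
    N4: 43+14 = 57 ≤ 70
    N8: 83+14 = 97 ≤ 120
No further trips.

N10, N11, N13, N17, N2, N25, N29, N4, N5, N8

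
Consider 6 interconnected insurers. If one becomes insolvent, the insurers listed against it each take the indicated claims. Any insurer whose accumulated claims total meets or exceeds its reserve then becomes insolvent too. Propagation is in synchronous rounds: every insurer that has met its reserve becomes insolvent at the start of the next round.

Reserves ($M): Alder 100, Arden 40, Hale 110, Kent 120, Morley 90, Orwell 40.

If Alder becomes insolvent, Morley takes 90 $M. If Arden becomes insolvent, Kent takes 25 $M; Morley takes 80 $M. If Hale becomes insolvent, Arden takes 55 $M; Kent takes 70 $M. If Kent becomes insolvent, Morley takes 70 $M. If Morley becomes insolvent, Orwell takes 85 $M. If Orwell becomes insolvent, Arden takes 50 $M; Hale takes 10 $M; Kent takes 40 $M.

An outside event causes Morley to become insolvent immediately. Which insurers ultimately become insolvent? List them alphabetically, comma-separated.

Arden, Morley, Orwell

Round 1 — Morley becomes insolvent (initial).
  Orwell: +85 → 85 ≥ 40
Round 2 — Orwell becomes insolvent.
  Arden: +50 → 50 ≥ 40
  Hale: +10 → 10 < 110
  Kent: +40 → 40 < 120
Round 3 — Arden becomes insolvent.
  Kent: +25 → 65 < 120
No further insolvencies.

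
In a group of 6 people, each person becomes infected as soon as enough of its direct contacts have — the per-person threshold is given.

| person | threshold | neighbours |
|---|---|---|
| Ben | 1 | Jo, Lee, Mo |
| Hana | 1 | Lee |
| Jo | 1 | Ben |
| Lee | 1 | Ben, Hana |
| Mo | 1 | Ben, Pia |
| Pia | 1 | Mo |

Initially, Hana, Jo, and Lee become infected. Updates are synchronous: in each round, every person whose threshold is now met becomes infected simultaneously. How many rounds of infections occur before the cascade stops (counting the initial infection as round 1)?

4

Round 1 — Hana, Jo, Lee become infected (initial).
Round 2 — checking thresholds:
  Ben: 2 of 3 neighbours ≥ 1, becomes infected.
Round 3 — checking thresholds:
  Mo: 1 of 2 neighbours ≥ 1, becomes infected.
Round 4 — checking thresholds:
  Pia: 1 of 1 neighbours ≥ 1, becomes infected.
Round 5 — no new infections; cascade stops.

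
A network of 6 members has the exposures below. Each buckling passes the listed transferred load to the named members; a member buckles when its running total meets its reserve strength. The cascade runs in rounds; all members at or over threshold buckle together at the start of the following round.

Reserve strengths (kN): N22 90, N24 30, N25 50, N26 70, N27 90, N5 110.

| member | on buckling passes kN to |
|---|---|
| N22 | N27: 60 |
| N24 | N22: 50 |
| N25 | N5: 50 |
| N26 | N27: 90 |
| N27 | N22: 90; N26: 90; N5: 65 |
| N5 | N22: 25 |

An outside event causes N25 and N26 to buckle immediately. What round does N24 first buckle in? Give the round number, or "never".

Round 1 — N25, N26 buckle (initial).
  N27: +90 → 90 ≥ 90
  N5: +50 → 50 < 110
Round 2 — N27 buckles.
  N22: +90 → 90 ≥ 90
  N5: +65 → 115 ≥ 110
Round 3 — N22, N5 buckle.
No further bucklings.

never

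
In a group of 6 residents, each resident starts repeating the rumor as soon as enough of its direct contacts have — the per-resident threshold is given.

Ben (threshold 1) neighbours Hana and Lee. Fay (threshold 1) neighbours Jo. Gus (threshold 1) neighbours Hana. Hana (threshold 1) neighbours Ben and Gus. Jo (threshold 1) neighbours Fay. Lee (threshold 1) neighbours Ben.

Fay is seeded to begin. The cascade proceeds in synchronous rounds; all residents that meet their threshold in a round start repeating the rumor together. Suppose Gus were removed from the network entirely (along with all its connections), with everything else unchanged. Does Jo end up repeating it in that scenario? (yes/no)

With Gus removed:
Round 1 — Fay starts repeating the rumor (initial).
Round 2 — checking thresholds:
  Jo: 1 of 1 neighbours ≥ 1, starts repeating the rumor.
Round 3 — no new spreads; cascade stops.

yes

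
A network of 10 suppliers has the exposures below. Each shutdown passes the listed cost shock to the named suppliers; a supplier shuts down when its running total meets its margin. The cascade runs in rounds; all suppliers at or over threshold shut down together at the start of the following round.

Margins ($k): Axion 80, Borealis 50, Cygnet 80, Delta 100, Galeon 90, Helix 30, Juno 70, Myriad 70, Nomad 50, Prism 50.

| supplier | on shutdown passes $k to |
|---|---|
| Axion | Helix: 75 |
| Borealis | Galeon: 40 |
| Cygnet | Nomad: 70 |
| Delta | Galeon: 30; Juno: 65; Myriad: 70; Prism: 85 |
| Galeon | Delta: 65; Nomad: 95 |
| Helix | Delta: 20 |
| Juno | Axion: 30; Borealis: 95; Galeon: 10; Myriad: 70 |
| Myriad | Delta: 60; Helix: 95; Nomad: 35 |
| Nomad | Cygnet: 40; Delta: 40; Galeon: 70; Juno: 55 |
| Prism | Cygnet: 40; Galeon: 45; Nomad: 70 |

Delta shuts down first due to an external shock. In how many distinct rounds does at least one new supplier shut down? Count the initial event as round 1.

Round 1 — Delta shuts down (initial).
  Galeon: +30 → 30 < 90
  Juno: +65 → 65 < 70
  Myriad: +70 → 70 ≥ 70
  Prism: +85 → 85 ≥ 50
Round 2 — Myriad, Prism shut down.
  Cygnet: +40 → 40 < 80
  Galeon: +45 → 75 < 90
  Helix: +95 → 95 ≥ 30
  Nomad: +35+70 → 105 ≥ 50
Round 3 — Helix, Nomad shut down.
  Cygnet: +40 → 80 ≥ 80
  Galeon: +70 → 145 ≥ 90
  Juno: +55 → 120 ≥ 70
Round 4 — Cygnet, Galeon, Juno shut down.
  Axion: +30 → 30 < 80
  Borealis: +95 → 95 ≥ 50
Round 5 — Borealis shuts down.
No further shutdowns.

5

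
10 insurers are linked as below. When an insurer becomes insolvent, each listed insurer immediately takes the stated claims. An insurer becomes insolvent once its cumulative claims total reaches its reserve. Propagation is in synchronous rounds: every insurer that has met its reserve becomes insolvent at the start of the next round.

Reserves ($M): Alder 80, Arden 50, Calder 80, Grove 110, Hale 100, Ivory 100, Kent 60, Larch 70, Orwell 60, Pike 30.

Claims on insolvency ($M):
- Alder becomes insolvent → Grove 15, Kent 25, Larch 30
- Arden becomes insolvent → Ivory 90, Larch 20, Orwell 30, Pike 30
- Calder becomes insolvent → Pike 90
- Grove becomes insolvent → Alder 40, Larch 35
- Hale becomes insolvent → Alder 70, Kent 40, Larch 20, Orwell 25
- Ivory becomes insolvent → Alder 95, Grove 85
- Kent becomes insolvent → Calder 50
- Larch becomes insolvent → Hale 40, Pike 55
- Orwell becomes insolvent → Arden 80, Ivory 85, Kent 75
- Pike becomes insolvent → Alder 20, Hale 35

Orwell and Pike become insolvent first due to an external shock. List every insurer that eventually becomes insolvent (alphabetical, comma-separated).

Alder, Arden, Ivory, Kent, Orwell, Pike

Round 1 — Orwell, Pike become insolvent (initial).
  Alder: +20 → 20 < 80
  Arden: +80 → 80 ≥ 50
  Hale: +35 → 35 < 100
  Ivory: +85 → 85 < 100
  Kent: +75 → 75 ≥ 60
Round 2 — Arden, Kent become insolvent.
  Calder: +50 → 50 < 80
  Ivory: +90 → 175 ≥ 100
  Larch: +20 → 20 < 70
Round 3 — Ivory becomes insolvent.
  Alder: +95 → 115 ≥ 80
  Grove: +85 → 85 < 110
Round 4 — Alder becomes insolvent.
  Grove: +15 → 100 < 110
  Larch: +30 → 50 < 70
No further insolvencies.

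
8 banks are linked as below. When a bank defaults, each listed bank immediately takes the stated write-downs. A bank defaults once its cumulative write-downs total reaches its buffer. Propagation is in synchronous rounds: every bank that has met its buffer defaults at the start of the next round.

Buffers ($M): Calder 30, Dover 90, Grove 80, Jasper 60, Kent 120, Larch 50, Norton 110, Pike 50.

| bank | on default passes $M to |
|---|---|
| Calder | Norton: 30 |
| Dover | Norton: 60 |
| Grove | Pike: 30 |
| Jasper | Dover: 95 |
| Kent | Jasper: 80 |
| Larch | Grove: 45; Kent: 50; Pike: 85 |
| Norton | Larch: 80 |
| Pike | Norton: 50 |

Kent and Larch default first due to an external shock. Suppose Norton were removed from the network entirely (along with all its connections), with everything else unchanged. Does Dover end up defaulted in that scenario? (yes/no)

With Norton removed:
Round 1 — Kent, Larch default (initial).
  Grove: +45 → 45 < 80
  Jasper: +80 → 80 ≥ 60
  Pike: +85 → 85 ≥ 50
Round 2 — Jasper, Pike default.
  Dover: +95 → 95 ≥ 90
Round 3 — Dover defaults.
No further defaults.

yes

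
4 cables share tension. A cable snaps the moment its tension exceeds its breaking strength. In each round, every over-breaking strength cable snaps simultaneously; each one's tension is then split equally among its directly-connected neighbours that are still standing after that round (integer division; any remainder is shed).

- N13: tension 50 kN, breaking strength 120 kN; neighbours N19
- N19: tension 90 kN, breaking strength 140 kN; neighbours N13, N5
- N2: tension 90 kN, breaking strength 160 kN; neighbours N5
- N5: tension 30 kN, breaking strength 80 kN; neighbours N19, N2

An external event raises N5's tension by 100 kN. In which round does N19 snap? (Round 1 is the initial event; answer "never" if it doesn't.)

2

Round 1 — N5 at 130 > 80. N5 snaps.
  N5 sheds 130 kN to N19, N2: 65 each.
    N19: 90+65 = 155 > 140
    N2: 90+65 = 155 ≤ 160
Round 2 — N19 snaps.
  N19 sheds 155 kN to N13: 155 each.
    N13: 50+155 = 205 > 120
Round 3 — N13 snaps.
  N13 sheds 205 kN: no online neighbours, lost.
No further breaks.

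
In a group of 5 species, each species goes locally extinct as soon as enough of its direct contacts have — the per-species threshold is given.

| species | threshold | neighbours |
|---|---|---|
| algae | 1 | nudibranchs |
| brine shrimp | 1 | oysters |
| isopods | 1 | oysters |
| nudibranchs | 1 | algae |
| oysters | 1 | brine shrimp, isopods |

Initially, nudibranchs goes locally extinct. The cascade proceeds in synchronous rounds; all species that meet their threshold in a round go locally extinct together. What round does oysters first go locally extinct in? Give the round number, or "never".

never

Round 1 — nudibranchs goes locally extinct (initial).
Round 2 — checking thresholds:
  algae: 1 of 1 neighbours ≥ 1, goes locally extinct.
Round 3 — no new extinctions; cascade stops.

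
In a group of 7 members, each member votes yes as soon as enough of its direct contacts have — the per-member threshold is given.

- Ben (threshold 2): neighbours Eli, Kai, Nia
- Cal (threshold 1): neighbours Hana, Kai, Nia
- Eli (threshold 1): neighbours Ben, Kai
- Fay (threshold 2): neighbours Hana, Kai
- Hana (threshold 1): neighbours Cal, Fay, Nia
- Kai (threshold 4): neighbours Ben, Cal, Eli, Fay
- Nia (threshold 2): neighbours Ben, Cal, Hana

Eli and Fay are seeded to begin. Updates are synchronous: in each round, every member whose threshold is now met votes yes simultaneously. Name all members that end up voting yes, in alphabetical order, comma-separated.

Ben, Cal, Eli, Fay, Hana, Kai, Nia

Round 1 — Eli, Fay vote yes (initial).
Round 2 — checking thresholds:
  Ben: 1 of 3 neighbours < 2, not yet.
  Hana: 1 of 3 neighbours ≥ 1, votes yes.
  Kai: 2 of 4 neighbours < 4, not yet.
Round 3 — checking thresholds:
  Ben: 1 of 3 neighbours < 2, not yet.
  Cal: 1 of 3 neighbours ≥ 1, votes yes.
  Kai: 2 of 4 neighbours < 4, not yet.
  Nia: 1 of 3 neighbours < 2, not yet.
Round 4 — checking thresholds:
  Ben: 1 of 3 neighbours < 2, not yet.
  Kai: 3 of 4 neighbours < 4, not yet.
  Nia: 2 of 3 neighbours ≥ 2, votes yes.
Round 5 — checking thresholds:
  Ben: 2 of 3 neighbours ≥ 2, votes yes.
  Kai: 3 of 4 neighbours < 4, not yet.
Round 6 — checking thresholds:
  Kai: 4 of 4 neighbours ≥ 4, votes yes.
Round 7 — no new yes votes; cascade stops.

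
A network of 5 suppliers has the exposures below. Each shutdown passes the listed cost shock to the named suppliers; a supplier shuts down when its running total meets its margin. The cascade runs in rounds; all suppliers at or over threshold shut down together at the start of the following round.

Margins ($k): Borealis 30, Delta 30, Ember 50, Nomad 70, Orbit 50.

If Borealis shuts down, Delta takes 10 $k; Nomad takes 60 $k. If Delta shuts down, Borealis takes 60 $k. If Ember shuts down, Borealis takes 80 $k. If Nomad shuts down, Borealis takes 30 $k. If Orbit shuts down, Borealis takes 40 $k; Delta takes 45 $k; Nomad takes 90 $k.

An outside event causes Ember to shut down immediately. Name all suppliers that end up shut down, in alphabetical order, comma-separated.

Borealis, Ember

Round 1 — Ember shuts down (initial).
  Borealis: +80 → 80 ≥ 30
Round 2 — Borealis shuts down.
  Delta: +10 → 10 < 30
  Nomad: +60 → 60 < 70
No further shutdowns.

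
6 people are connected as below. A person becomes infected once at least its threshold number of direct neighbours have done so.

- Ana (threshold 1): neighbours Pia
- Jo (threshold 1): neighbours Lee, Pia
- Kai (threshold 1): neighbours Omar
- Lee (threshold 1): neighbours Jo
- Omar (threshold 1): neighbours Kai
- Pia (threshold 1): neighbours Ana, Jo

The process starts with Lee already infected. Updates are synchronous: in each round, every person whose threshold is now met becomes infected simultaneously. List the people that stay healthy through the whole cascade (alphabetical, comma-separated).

Round 1 — Lee becomes infected (initial).
Round 2 — checking thresholds:
  Jo: 1 of 2 neighbours ≥ 1, becomes infected.
Round 3 — checking thresholds:
  Pia: 1 of 2 neighbours ≥ 1, becomes infected.
Round 4 — checking thresholds:
  Ana: 1 of 1 neighbours ≥ 1, becomes infected.
Round 5 — no new infections; cascade stops.

Kai, Omar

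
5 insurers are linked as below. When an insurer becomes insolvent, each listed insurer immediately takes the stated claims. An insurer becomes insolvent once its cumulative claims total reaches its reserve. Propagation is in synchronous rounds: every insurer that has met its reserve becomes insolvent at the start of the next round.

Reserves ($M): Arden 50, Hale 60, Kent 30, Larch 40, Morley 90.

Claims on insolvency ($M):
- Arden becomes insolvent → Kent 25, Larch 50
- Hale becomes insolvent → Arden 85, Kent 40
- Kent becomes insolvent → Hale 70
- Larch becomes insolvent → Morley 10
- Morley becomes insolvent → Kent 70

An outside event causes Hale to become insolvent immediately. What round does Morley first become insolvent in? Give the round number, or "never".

never

Round 1 — Hale becomes insolvent (initial).
  Arden: +85 → 85 ≥ 50
  Kent: +40 → 40 ≥ 30
Round 2 — Arden, Kent become insolvent.
  Larch: +50 → 50 ≥ 40
Round 3 — Larch becomes insolvent.
  Morley: +10 → 10 < 90
No further insolvencies.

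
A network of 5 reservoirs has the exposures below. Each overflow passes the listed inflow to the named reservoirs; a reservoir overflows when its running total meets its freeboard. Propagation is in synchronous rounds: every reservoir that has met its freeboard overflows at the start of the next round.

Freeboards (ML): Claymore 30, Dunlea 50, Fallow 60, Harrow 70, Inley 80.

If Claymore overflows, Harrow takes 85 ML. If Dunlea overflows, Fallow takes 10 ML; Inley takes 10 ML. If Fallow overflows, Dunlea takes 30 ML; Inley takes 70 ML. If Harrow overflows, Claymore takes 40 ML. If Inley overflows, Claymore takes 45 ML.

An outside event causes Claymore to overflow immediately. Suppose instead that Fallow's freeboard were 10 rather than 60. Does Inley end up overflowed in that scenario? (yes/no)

With Fallow's freeboard at 10:
Round 1 — Claymore overflows (initial).
  Harrow: +85 → 85 ≥ 70
Round 2 — Harrow overflows.
No further overflows.

no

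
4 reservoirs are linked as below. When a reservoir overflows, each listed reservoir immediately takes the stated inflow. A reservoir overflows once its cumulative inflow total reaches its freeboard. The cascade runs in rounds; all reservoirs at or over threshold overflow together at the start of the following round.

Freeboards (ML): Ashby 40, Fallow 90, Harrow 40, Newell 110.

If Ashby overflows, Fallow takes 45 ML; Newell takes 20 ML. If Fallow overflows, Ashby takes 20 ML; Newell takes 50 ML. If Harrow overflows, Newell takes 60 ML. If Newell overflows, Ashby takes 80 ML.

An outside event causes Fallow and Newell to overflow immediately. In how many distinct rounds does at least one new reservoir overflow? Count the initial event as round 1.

2

Round 1 — Fallow, Newell overflow (initial).
  Ashby: +20+80 → 100 ≥ 40
Round 2 — Ashby overflows.
No further overflows.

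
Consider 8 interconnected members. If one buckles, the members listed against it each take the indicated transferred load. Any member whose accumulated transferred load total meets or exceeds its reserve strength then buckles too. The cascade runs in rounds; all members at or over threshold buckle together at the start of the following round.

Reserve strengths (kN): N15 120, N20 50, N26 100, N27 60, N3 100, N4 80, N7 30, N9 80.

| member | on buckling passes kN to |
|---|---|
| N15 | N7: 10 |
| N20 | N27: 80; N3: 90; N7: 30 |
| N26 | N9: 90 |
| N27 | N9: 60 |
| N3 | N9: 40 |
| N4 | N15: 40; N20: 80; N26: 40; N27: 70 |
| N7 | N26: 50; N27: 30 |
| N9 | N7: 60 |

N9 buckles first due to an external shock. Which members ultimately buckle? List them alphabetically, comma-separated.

N7, N9

Round 1 — N9 buckles (initial).
  N7: +60 → 60 ≥ 30
Round 2 — N7 buckles.
  N26: +50 → 50 < 100
  N27: +30 → 30 < 60
No further bucklings.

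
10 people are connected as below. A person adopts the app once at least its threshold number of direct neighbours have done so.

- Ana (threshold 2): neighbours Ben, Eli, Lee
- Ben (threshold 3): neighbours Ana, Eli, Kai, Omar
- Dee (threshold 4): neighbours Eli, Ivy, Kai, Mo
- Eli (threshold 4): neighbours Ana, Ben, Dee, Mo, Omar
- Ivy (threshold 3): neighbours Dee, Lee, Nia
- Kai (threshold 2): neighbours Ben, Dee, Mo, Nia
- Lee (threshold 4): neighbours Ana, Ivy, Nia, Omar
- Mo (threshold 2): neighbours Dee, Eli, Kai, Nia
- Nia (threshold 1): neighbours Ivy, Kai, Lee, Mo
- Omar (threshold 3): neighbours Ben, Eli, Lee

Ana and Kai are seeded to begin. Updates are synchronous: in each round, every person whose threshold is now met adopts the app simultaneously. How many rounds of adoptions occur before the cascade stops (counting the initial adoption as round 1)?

Round 1 — Ana, Kai adopt the app (initial).
Round 2 — checking thresholds:
  Ben: 2 of 4 neighbours < 3, not yet.
  Dee: 1 of 4 neighbours < 4, not yet.
  Eli: 1 of 5 neighbours < 4, not yet.
  Lee: 1 of 4 neighbours < 4, not yet.
  Mo: 1 of 4 neighbours < 2, not yet.
  Nia: 1 of 4 neighbours ≥ 1, adopts the app.
Round 3 — checking thresholds:
  Ben: 2 of 4 neighbours < 3, not yet.
  Dee: 1 of 4 neighbours < 4, not yet.
  Eli: 1 of 5 neighbours < 4, not yet.
  Ivy: 1 of 3 neighbours < 3, not yet.
  Lee: 2 of 4 neighbours < 4, not yet.
  Mo: 2 of 4 neighbours ≥ 2, adopts the app.
Round 4 — no new adoptions; cascade stops.

3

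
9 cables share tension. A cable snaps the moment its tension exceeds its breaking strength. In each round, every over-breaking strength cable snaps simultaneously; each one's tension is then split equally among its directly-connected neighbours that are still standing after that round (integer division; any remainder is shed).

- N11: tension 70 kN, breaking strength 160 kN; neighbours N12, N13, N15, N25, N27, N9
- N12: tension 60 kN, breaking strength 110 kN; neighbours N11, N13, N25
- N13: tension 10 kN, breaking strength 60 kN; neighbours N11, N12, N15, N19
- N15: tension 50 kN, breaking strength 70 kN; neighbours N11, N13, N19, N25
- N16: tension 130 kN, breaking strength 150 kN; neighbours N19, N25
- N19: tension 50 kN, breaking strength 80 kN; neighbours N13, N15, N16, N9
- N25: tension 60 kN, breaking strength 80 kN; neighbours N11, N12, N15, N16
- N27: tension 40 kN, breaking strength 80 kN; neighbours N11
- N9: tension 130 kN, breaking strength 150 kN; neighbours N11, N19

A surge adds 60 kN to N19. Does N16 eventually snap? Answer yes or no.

Round 1 — N19 at 110 > 80. N19 snaps.
  N19 sheds 110 kN to N13, N15, N16, N9: 27 each (2 lost).
    N13: 10+27 = 37 ≤ 60
    N15: 50+27 = 77 > 70
    N16: 130+27 = 157 > 150
    N9: 130+27 = 157 > 150
Round 2 — N15, N16, N9 snap.
  N15 sheds 77 kN to N11, N13, N25: 25 each (2 lost).
    N11: 70+25 = 95 ≤ 160
    N13: 37+25 = 62 > 60
    N25: 60+25 = 85 > 80
  N16 sheds 157 kN to N25: 157 each.
    N25: 85+157 = 242 > 80
  N9 sheds 157 kN to N11: 157 each.
    N11: 95+157 = 252 > 160
Round 3 — N11, N13, N25 snap.
  N11 sheds 252 kN to N12, N27: 126 each.
    N12: 60+126 = 186 > 110
    N27: 40+126 = 166 > 80
  N13 sheds 62 kN to N12: 62 each.
    N12: 186+62 = 248 > 110
  N25 sheds 242 kN to N12: 242 each.
    N12: 248+242 = 490 > 110
Round 4 — N12, N27 snap.
  N12 sheds 490 kN: no online neighbours, lost.
  N27 sheds 166 kN: no online neighbours, lost.
No further breaks.

yes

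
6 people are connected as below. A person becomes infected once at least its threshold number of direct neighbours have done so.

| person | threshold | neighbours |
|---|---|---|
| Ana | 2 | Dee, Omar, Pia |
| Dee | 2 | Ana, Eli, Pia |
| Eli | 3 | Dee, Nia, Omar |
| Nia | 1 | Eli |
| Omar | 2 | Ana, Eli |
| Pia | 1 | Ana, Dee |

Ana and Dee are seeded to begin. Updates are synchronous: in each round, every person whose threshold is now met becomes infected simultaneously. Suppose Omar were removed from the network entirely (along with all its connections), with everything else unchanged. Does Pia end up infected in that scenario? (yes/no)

With Omar removed:
Round 1 — Ana, Dee become infected (initial).
Round 2 — checking thresholds:
  Eli: 1 of 2 neighbours < 3, below threshold.
  Pia: 2 of 2 neighbours ≥ 1, becomes infected.
Round 3 — no new infections; cascade stops.

yes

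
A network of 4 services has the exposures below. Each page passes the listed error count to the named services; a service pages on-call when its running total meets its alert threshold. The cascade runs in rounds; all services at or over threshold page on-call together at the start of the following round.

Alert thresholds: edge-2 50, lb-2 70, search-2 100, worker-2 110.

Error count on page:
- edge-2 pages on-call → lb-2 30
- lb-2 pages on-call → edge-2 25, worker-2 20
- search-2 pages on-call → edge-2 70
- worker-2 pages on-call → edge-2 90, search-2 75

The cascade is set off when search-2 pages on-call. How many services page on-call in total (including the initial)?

Round 1 — search-2 pages on-call (initial).
  edge-2: +70 → 70 ≥ 50
Round 2 — edge-2 pages on-call.
  lb-2: +30 → 30 < 70
No further pages.

2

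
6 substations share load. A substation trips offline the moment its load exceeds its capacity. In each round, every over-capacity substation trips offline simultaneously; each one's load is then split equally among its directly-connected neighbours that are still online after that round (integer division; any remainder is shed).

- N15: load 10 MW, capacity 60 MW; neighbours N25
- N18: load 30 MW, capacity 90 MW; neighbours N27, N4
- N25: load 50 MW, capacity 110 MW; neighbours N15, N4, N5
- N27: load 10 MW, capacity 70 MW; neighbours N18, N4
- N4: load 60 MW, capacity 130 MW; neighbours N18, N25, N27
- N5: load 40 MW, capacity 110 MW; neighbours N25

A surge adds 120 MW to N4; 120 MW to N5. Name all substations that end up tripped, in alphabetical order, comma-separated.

Round 1 — N4 at 180 > 130; N5 at 160 > 110. N4, N5 trip offline.
  N4 sheds 180 MW to N18, N25, N27: 60 each.
    N18: 30+60 = 90 ≤ 90
    N25: 50+60 = 110 ≤ 110
    N27: 10+60 = 70 ≤ 70
  N5 sheds 160 MW to N25: 160 each.
    N25: 110+160 = 270 > 110
Round 2 — N25 trips offline.
  N25 sheds 270 MW to N15: 270 each.
    N15: 10+270 = 280 > 60
Round 3 — N15 trips offline.
  N15 sheds 280 MW: no online neighbours, lost.
No further trips.

N15, N25, N4, N5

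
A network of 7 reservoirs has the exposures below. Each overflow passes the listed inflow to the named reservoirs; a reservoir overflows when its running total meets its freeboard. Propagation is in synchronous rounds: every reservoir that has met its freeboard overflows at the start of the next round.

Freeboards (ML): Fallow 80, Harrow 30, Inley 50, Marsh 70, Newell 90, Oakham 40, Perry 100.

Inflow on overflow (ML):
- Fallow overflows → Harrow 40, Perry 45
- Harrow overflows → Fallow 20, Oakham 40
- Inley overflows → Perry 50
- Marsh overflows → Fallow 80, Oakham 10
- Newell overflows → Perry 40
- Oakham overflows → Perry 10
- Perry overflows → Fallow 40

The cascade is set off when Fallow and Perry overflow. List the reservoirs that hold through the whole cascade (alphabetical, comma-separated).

Inley, Marsh, Newell

Round 1 — Fallow, Perry overflow (initial).
  Harrow: +40 → 40 ≥ 30
Round 2 — Harrow overflows.
  Oakham: +40 → 40 ≥ 40
Round 3 — Oakham overflows.
No further overflows.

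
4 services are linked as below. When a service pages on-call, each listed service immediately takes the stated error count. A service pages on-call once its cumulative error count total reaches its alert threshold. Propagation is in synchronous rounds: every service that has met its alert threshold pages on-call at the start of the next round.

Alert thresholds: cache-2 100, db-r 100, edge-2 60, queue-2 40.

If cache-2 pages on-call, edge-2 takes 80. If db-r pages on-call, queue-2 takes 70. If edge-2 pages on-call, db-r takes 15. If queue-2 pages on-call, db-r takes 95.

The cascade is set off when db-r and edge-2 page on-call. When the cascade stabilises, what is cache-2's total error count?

Round 1 — db-r, edge-2 page on-call (initial).
  queue-2: +70 → 70 ≥ 40
Round 2 — queue-2 pages on-call.
No further pages.

0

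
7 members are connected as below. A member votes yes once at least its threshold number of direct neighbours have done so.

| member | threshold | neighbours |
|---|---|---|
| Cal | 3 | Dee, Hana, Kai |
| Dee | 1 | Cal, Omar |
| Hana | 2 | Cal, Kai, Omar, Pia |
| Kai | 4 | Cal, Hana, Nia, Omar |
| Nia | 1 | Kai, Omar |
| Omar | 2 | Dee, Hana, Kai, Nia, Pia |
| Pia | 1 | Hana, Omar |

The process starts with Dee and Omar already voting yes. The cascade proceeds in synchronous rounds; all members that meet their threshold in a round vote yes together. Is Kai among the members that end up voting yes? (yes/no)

Round 1 — Dee, Omar vote yes (initial).
Round 2 — checking thresholds:
  Cal: 1 of 3 neighbours < 3, not yet.
  Hana: 1 of 4 neighbours < 2, not yet.
  Kai: 1 of 4 neighbours < 4, not yet.
  Nia: 1 of 2 neighbours ≥ 1, votes yes.
  Pia: 1 of 2 neighbours ≥ 1, votes yes.
Round 3 — checking thresholds:
  Cal: 1 of 3 neighbours < 3, not yet.
  Hana: 2 of 4 neighbours ≥ 2, votes yes.
  Kai: 2 of 4 neighbours < 4, not yet.
Round 4 — no new yes votes; cascade stops.

no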